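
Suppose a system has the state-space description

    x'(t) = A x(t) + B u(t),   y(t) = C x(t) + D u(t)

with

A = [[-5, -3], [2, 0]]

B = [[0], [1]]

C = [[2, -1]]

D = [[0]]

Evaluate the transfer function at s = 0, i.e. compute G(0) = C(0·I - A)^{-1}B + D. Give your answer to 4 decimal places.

-1.8333

G(0) = C(-A)^{-1}B + D = -C A^{-1} B + D.
det A = 6, so A^{-1} = (1/6)·adj(A) = [[0, 1/2], [-1/3, -5/6]]
A^{-1} B = [1/2, -5/6]^T
C A^{-1} B = 11/6
G(0) = D - C A^{-1} B = 0 - (11/6) = -11/6 ≈ -1.8333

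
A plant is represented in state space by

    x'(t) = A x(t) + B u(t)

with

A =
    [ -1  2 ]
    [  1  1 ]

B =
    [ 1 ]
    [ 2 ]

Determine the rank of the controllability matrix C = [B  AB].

AB = [[3], [3]]
Controllability matrix C = [B  AB] = [[1, 3], [2, 3]]
det(C) = 1·3 - 3·2 = 3 - 6 = -3 ≠ 0, so rank(C) = 2.
rank(C) = 2 = n, so the pair (A, B) is completely controllable.

2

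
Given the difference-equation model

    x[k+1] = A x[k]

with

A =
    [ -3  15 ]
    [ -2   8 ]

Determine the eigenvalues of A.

det(zI - A) = z^2 - (tr A)z + det A, with tr A = (-3) + 8 = 5 and det A = (-3)·8 - 15·(-2) = -24 - (-30) = 6.
So p(z) = det(zI - A) = z^2 - 5z + 6.
Factor z^2 - 5z + 6: two numbers with sum 5 and product 6 are 3 and 2, so z^2 - 5z + 6 = (z - 3)(z - 2).
Hence p(z) = (z - 3) (z - 2), with roots 2, 3.

2, 3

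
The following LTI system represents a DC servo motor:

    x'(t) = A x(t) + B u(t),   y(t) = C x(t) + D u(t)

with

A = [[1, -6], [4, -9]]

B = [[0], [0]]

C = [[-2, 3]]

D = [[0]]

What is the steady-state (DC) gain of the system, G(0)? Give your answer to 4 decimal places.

G(0) = C(-A)^{-1}B + D = -C A^{-1} B + D.
det A = 15, so A^{-1} = (1/15)·adj(A) = [[-3/5, 2/5], [-4/15, 1/15]]
A^{-1} B = [0, 0]^T
C A^{-1} B = 0
G(0) = D - C A^{-1} B = 0 - (0) = 0

0.0000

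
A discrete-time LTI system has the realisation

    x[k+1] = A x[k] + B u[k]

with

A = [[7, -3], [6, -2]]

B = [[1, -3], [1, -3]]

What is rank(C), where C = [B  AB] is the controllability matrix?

AB = [[4, -12], [4, -12]]
Controllability matrix C = [B  AB] = [[1, -3, 4, -12], [1, -3, 4, -12]]
Every column of C is a scalar multiple of column 1 = [1, 1] (multipliers 1, -3, 4, -12), so the columns span a one-dimensional space.
C ≠ 0, hence rank(C) = 1.
rank(C) = 1 < n = 2, so the pair (A, B) is not completely controllable.

1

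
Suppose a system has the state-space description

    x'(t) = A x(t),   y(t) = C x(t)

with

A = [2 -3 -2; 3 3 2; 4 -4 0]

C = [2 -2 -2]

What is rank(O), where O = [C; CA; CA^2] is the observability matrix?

3

CA = [[-10, -4, -8]]
CA^2 = [[-64, 50, 12]]
Observability matrix O = [C; CA; CA^2] = [[2, -2, -2], [-10, -4, -8], [-64, 50, 12]]
det(O) = 2·((-4)·12 - (-8)·50) - (-2)·((-10)·12 - (-8)·(-64)) + (-2)·((-10)·50 - (-4)·(-64)) = 2·352 - (-2)·(-632) + (-2)·(-756) = 952 ≠ 0, so rank(O) = 3.
rank(O) = 3 = n, so the pair (A, C) is completely observable.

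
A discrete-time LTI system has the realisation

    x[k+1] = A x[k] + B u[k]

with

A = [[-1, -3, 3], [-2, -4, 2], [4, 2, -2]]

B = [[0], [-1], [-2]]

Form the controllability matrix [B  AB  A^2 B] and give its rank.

3

AB = [[-3], [0], [2]]
A^2B = [[9], [10], [-16]]
Controllability matrix C = [B  AB  A^2B] = [[0, -3, 9], [-1, 0, 10], [-2, 2, -16]]
det(C) = 0·(0·(-16) - 10·2) - (-3)·((-1)·(-16) - 10·(-2)) + 9·((-1)·2 - 0·(-2)) = 0·(-20) - (-3)·36 + 9·(-2) = 90 ≠ 0, so rank(C) = 3.
rank(C) = 3 = n, so the pair (A, B) is completely controllable.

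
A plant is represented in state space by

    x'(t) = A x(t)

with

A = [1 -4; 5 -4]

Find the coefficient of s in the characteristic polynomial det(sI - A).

For a 2×2 matrix, det(sI - A) = s^2 - (tr A)s + det A.
tr A = -3, det A = 16.
So p(s) = s^2 + 3s + 16.
The coefficient of s is 3.

3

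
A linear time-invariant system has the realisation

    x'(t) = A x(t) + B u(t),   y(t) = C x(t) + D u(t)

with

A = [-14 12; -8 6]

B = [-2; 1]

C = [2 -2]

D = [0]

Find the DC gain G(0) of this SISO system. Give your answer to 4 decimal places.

G(0) = C(-A)^{-1}B + D = -C A^{-1} B + D.
det A = 12, so A^{-1} = (1/12)·adj(A) = [[1/2, -1], [2/3, -7/6]]
A^{-1} B = [-2, -5/2]^T
C A^{-1} B = 1
G(0) = D - C A^{-1} B = 0 - (1) = -1

-1.0000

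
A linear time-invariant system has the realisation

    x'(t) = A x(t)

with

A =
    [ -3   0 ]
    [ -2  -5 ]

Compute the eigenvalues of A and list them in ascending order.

-5, -3

det(sI - A) = s^2 - (tr A)s + det A, with tr A = (-3) + (-5) = -8 and det A = (-3)·(-5) - 0·(-2) = 15 - 0 = 15.
So p(s) = det(sI - A) = s^2 + 8s + 15.
Factor s^2 + 8s + 15: two numbers with sum -8 and product 15 are -3 and -5, so s^2 + 8s + 15 = (s + 3)(s + 5).
Hence p(s) = (s + 3) (s + 5), with roots -5, -3.
All eigenvalues have negative real part, so the system is asymptotically stable.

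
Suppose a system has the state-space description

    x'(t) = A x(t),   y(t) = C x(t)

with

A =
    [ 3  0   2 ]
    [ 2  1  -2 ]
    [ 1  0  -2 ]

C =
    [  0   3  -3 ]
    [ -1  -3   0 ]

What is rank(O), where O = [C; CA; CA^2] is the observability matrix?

3

CA = [[3, 3, 0], [-9, -3, 4]]
CA^2 = [[15, 3, 0], [-29, -3, -20]]
Observability matrix O = [C; CA; CA^2] = [[0, 3, -3], [-1, -3, 0], [3, 3, 0], [-9, -3, 4], [15, 3, 0], [-29, -3, -20]]
Take the 3×3 submatrix of O formed by rows 1, 2, 3: [[0, 3, -3], [-1, -3, 0], [3, 3, 0]]. Its determinant is 0·((-3)·0 - 0·3) - 3·((-1)·0 - 0·3) + (-3)·((-1)·3 - (-3)·3) = 0·0 - 3·0 + (-3)·6 = -18 ≠ 0.
So rank(O) ≥ 3; since O has 3 columns, rank(O) = 3.
rank(O) = 3 = n, so the pair (A, C) is completely observable.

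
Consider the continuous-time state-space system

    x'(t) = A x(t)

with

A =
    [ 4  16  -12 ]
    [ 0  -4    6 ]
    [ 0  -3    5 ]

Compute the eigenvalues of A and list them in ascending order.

det(sI - A) = s^3 - (tr A)s^2 + (M11 + M22 + M33)s - det A, where Mii is the 2×2 principal minor of A obtained by deleting row i and column i.
tr A = 4 + (-4) + 5 = 5; M11 = (-4)·5 - 6·(-3) = -20 - (-18) = -2; M22 = 4·5 - (-12)·0 = 20 - 0 = 20; M33 = 4·(-4) - 16·0 = -16 - 0 = -16; sum of minors = 2.
det A = 4·((-4)·5 - 6·(-3)) - 16·(0·5 - 6·0) + (-12)·(0·(-3) - (-4)·0) = 4·(-2) - 16·0 + (-12)·0 = -8.
So p(s) = det(sI - A) = s^3 - 5s^2 + 2s + 8.
Rational-root test: any integer root divides 8. Testing small divisors, s = -1 works: p(-1) = -1 + (-5) + (-2) + 8 = 0, so (s + 1) is a factor.
Dividing, p(s) = (s + 1)(s^2 - 6s + 8).
Factor s^2 - 6s + 8: two numbers with sum 6 and product 8 are 4 and 2, so s^2 - 6s + 8 = (s - 4)(s - 2).
Hence p(s) = (s - 4) (s - 2) (s + 1), with roots -1, 2, 4.
At least one eigenvalue has non-negative real part, so the system is not asymptotically stable.

-1, 2, 4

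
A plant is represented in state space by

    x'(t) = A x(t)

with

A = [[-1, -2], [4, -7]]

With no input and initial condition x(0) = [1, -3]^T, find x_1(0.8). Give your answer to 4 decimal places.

0.3803

det(sI - A) = s^2 - (tr A)s + det A, with tr A = (-1) + (-7) = -8 and det A = (-1)·(-7) - (-2)·4 = 7 - (-8) = 15.
So p(s) = det(sI - A) = s^2 + 8s + 15.
Factor s^2 + 8s + 15: two numbers with sum -8 and product 15 are -3 and -5, so s^2 + 8s + 15 = (s + 3)(s + 5).
Hence p(s) = (s + 3) (s + 5), with roots -5, -3.
The eigenvalues -5, -3 are distinct and real, so A is diagonalisable and x(t) = e^{At} x(0) = V diag(e^{λ_i t}) V^{-1} x(0), where the columns of V are the eigenvectors.
λ = -5: A - (-5)I = [[4, -2], [4, -2]]. Row 1 gives 4·v1 + (-2)·v2 = 0, so take v_1 = [1, 2]^T.
λ = -3: A - (-3)I = [[2, -2], [4, -4]]. Row 1 gives 2·v1 + (-2)·v2 = 0, so take v_2 = [1, 1]^T.
V = [v_1 v_2] = [[1, 1], [2, 1]] has det V = -1, so V^{-1} = adj(V)/det V = [[-1, 1], [2, -1]].
Modal coordinates z(0) = V^{-1} x(0): (-1)·1 + 1·(-3) = -4; 2·1 + (-1)·(-3) = 5; so z(0) = [-4, 5]^T.
x_1(t) = Σ_i (v_i)_1 · z_i(0) · e^{λ_i t} (row 1 of V times the modal terms).
x_1(0.8) = 1·(-4)·e^{-5·0.8} + 1·5·e^{-3·0.8} = (-4)·0.018316 + 5·0.090718 = 0.3803.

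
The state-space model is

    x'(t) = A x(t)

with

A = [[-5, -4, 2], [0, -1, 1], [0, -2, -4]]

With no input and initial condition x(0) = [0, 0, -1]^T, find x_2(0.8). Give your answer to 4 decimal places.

det(sI - A) = s^3 - (tr A)s^2 + (M11 + M22 + M33)s - det A, where Mii is the 2×2 principal minor of A obtained by deleting row i and column i.
tr A = (-5) + (-1) + (-4) = -10; M11 = (-1)·(-4) - 1·(-2) = 4 - (-2) = 6; M22 = (-5)·(-4) - 2·0 = 20 - 0 = 20; M33 = (-5)·(-1) - (-4)·0 = 5 - 0 = 5; sum of minors = 31.
det A = (-5)·((-1)·(-4) - 1·(-2)) - (-4)·(0·(-4) - 1·0) + 2·(0·(-2) - (-1)·0) = (-5)·6 - (-4)·0 + 2·0 = -30.
So p(s) = det(sI - A) = s^3 + 10s^2 + 31s + 30.
Rational-root test: any integer root divides 30. Testing small divisors, s = -2 works: p(-2) = -8 + 40 + (-62) + 30 = 0, so (s + 2) is a factor.
Dividing, p(s) = (s + 2)(s^2 + 8s + 15).
Factor s^2 + 8s + 15: two numbers with sum -8 and product 15 are -3 and -5, so s^2 + 8s + 15 = (s + 3)(s + 5).
Hence p(s) = (s + 2) (s + 3) (s + 5), with roots -5, -3, -2.
The eigenvalues -5, -3, -2 are distinct and real, so A is diagonalisable and x(t) = e^{At} x(0) = V diag(e^{λ_i t}) V^{-1} x(0), where the columns of V are the eigenvectors.
λ = -5: A - (-5)I = [[0, -4, 2], [0, 4, 1], [0, -2, 1]]. v must be orthogonal to every row; (row 1) × (row 2) = [-12, 0, 0], so take v_1 = [1, 0, 0]^T.
λ = -3: A - (-3)I = [[-2, -4, 2], [0, 2, 1], [0, -2, -1]]. v must be orthogonal to every row; (row 1) × (row 2) = [-8, 2, -4], so take v_2 = [4, -1, 2]^T.
λ = -2: A - (-2)I = [[-3, -4, 2], [0, 1, 1], [0, -2, -2]]. v must be orthogonal to every row; (row 1) × (row 2) = [-6, 3, -3], so take v_3 = [2, -1, 1]^T.
V = [v_1 v_2 v_3] = [[1, 4, 2], [0, -1, -1], [0, 2, 1]] has det V = 1, so V^{-1} = adj(V)/det V = [[1, 0, -2], [0, 1, 1], [0, -2, -1]].
Modal coordinates z(0) = V^{-1} x(0): 1·0 + 0·0 + (-2)·(-1) = 2; 0·0 + 1·0 + 1·(-1) = -1; 0·0 + (-2)·0 + (-1)·(-1) = 1; so z(0) = [2, -1, 1]^T.
x_2(t) = Σ_i (v_i)_2 · z_i(0) · e^{λ_i t} (row 2 of V times the modal terms).
x_2(0.8) = 0·2·e^{-5·0.8} + (-1)·(-1)·e^{-3·0.8} + (-1)·1·e^{-2·0.8} = 0·0.018316 + 1·0.090718 + (-1)·0.201897 = -0.1112.

-0.1112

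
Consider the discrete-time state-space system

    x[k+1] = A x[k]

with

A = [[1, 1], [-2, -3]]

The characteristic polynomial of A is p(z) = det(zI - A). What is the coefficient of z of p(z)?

For a 2×2 matrix, det(zI - A) = z^2 - (tr A)z + det A.
tr A = -2, det A = -1.
So p(z) = z^2 + 2z - 1.
The coefficient of z is 2.

2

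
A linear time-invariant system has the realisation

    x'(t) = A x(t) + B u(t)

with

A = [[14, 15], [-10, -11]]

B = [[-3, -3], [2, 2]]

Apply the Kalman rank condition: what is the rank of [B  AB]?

1

AB = [[-12, -12], [8, 8]]
Controllability matrix C = [B  AB] = [[-3, -3, -12, -12], [2, 2, 8, 8]]
Every column of C is a scalar multiple of column 1 = [-3, 2] (multipliers 1, 1, 4, 4), so the columns span a one-dimensional space.
C ≠ 0, hence rank(C) = 1.
rank(C) = 1 < n = 2, so the pair (A, B) is not completely controllable.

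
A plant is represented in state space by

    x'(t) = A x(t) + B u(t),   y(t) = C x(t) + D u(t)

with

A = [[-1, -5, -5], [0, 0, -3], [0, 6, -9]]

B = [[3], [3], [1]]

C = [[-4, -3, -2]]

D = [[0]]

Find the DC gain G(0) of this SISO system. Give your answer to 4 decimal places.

G(0) = C(-A)^{-1}B + D = -C A^{-1} B + D.
det A = -18, so A^{-1} = (1/-18)·adj(A) = [[-1, 25/6, -5/6], [0, -1/2, 1/6], [0, -1/3, 0]]
A^{-1} B = [26/3, -4/3, -1]^T
C A^{-1} B = -86/3
G(0) = D - C A^{-1} B = 0 - (-86/3) = 86/3 ≈ 28.6667

28.6667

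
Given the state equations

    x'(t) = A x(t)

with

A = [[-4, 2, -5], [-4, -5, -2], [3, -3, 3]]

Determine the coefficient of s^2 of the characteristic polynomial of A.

6

Expand det(sI - A) for the 3×3 matrix.
p(s) = s^3 + 6s^2 + 10s + 39.
(Check: constant term = det(-A) = (-1)^3 det A = 39; coefficient of s^2 = -tr A = 6.)
The coefficient of s^2 is 6.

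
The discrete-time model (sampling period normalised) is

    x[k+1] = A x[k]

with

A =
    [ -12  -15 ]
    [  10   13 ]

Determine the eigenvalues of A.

-2, 3

det(zI - A) = z^2 - (tr A)z + det A, with tr A = (-12) + 13 = 1 and det A = (-12)·13 - (-15)·10 = -156 - (-150) = -6.
So p(z) = det(zI - A) = z^2 - z - 6.
Factor z^2 - z - 6: two numbers with sum 1 and product -6 are 3 and -2, so z^2 - z - 6 = (z - 3)(z + 2).
Hence p(z) = (z - 3) (z + 2), with roots -2, 3.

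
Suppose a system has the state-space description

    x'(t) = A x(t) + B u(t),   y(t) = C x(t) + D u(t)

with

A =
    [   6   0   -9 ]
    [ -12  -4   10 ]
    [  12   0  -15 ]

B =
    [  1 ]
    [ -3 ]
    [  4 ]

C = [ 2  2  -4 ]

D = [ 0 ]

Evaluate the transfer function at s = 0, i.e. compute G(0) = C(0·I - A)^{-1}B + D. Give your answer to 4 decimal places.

G(0) = C(-A)^{-1}B + D = -C A^{-1} B + D.
det A = -72, so A^{-1} = (1/-72)·adj(A) = [[-5/6, 0, 1/2], [5/6, -1/4, -2/3], [-2/3, 0, 1/3]]
A^{-1} B = [7/6, -13/12, 2/3]^T
C A^{-1} B = -5/2
G(0) = D - C A^{-1} B = 0 - (-5/2) = 5/2 ≈ 2.5000

2.5000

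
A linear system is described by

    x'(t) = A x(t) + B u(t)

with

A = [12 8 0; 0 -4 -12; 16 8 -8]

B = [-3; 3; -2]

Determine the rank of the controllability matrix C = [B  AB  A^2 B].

AB = [[-12], [12], [-8]]
A^2B = [[-48], [48], [-32]]
Controllability matrix C = [B  AB  A^2B] = [[-3, -12, -48], [3, 12, 48], [-2, -8, -32]]
Every column of C is a scalar multiple of column 1 = [-3, 3, -2] (multipliers 1, 4, 16), so the columns span a one-dimensional space.
C ≠ 0, hence rank(C) = 1.
rank(C) = 1 < n = 3, so the pair (A, B) is not completely controllable.

1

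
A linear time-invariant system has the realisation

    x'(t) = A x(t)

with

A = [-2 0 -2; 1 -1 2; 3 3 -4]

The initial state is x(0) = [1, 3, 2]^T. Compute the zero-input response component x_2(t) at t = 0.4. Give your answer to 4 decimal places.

3.5050

det(sI - A) = s^3 - (tr A)s^2 + (M11 + M22 + M33)s - det A, where Mii is the 2×2 principal minor of A obtained by deleting row i and column i.
tr A = (-2) + (-1) + (-4) = -7; M11 = (-1)·(-4) - 2·3 = 4 - 6 = -2; M22 = (-2)·(-4) - (-2)·3 = 8 - (-6) = 14; M33 = (-2)·(-1) - 0·1 = 2 - 0 = 2; sum of minors = 14.
det A = (-2)·((-1)·(-4) - 2·3) - 0·(1·(-4) - 2·3) + (-2)·(1·3 - (-1)·3) = (-2)·(-2) - 0·(-10) + (-2)·6 = -8.
So p(s) = det(sI - A) = s^3 + 7s^2 + 14s + 8.
Rational-root test: any integer root divides 8. Testing small divisors, s = -1 works: p(-1) = -1 + 7 + (-14) + 8 = 0, so (s + 1) is a factor.
Dividing, p(s) = (s + 1)(s^2 + 6s + 8).
Factor s^2 + 6s + 8: two numbers with sum -6 and product 8 are -2 and -4, so s^2 + 6s + 8 = (s + 2)(s + 4).
Hence p(s) = (s + 1) (s + 2) (s + 4), with roots -4, -2, -1.
The eigenvalues -4, -2, -1 are distinct and real, so A is diagonalisable and x(t) = e^{At} x(0) = V diag(e^{λ_i t}) V^{-1} x(0), where the columns of V are the eigenvectors.
λ = -4: A - (-4)I = [[2, 0, -2], [1, 3, 2], [3, 3, 0]]. v must be orthogonal to every row; (row 1) × (row 2) = [6, -6, 6], so take v_1 = [1, -1, 1]^T.
λ = -2: A - (-2)I = [[0, 0, -2], [1, 1, 2], [3, 3, -2]]. v must be orthogonal to every row; (row 1) × (row 2) = [2, -2, 0], so take v_2 = [1, -1, 0]^T.
λ = -1: A - (-1)I = [[-1, 0, -2], [1, 0, 2], [3, 3, -3]]. v must be orthogonal to every row; (row 1) × (row 3) = [6, -9, -3], so take v_3 = [2, -3, -1]^T.
V = [v_1 v_2 v_3] = [[1, 1, 2], [-1, -1, -3], [1, 0, -1]] has det V = -1, so V^{-1} = adj(V)/det V = [[-1, -1, 1], [4, 3, -1], [-1, -1, 0]].
Modal coordinates z(0) = V^{-1} x(0): (-1)·1 + (-1)·3 + 1·2 = -2; 4·1 + 3·3 + (-1)·2 = 11; (-1)·1 + (-1)·3 + 0·2 = -4; so z(0) = [-2, 11, -4]^T.
x_2(t) = Σ_i (v_i)_2 · z_i(0) · e^{λ_i t} (row 2 of V times the modal terms).
x_2(0.4) = (-1)·(-2)·e^{-4·0.4} + (-1)·11·e^{-2·0.4} + (-3)·(-4)·e^{-1·0.4} = 2·0.201897 + (-11)·0.449329 + 12·0.670320 = 3.5050.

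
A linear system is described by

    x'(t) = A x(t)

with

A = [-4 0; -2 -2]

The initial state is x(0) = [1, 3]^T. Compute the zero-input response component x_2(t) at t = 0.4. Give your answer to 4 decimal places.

det(sI - A) = s^2 - (tr A)s + det A, with tr A = (-4) + (-2) = -6 and det A = (-4)·(-2) - 0·(-2) = 8 - 0 = 8.
So p(s) = det(sI - A) = s^2 + 6s + 8.
Factor s^2 + 6s + 8: two numbers with sum -6 and product 8 are -2 and -4, so s^2 + 6s + 8 = (s + 2)(s + 4).
Hence p(s) = (s + 2) (s + 4), with roots -4, -2.
The eigenvalues -4, -2 are distinct and real, so A is diagonalisable and x(t) = e^{At} x(0) = V diag(e^{λ_i t}) V^{-1} x(0), where the columns of V are the eigenvectors.
λ = -4: A - (-4)I = [[0, 0], [-2, 2]]. Row 2 gives (-2)·v1 + 2·v2 = 0, so take v_1 = [1, 1]^T.
λ = -2: A - (-2)I = [[-2, 0], [-2, 0]]. Row 1 gives (-2)·v1 + 0·v2 = 0, so take v_2 = [0, 1]^T.
V = [v_1 v_2] = [[1, 0], [1, 1]] has det V = 1, so V^{-1} = adj(V)/det V = [[1, 0], [-1, 1]].
Modal coordinates z(0) = V^{-1} x(0): 1·1 + 0·3 = 1; (-1)·1 + 1·3 = 2; so z(0) = [1, 2]^T.
x_2(t) = Σ_i (v_i)_2 · z_i(0) · e^{λ_i t} (row 2 of V times the modal terms).
x_2(0.4) = 1·1·e^{-4·0.4} + 1·2·e^{-2·0.4} = 1·0.201897 + 2·0.449329 = 1.1006.

1.1006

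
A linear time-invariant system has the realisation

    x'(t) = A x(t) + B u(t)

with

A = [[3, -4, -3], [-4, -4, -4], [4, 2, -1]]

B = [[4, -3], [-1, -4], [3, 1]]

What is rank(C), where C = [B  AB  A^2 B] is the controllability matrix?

AB = [[7, 4], [-24, 24], [11, -21]]
A^2B = [[84, -21], [24, -28], [-31, 85]]
Controllability matrix C = [B  AB  A^2B] = [[4, -3, 7, 4, 84, -21], [-1, -4, -24, 24, 24, -28], [3, 1, 11, -21, -31, 85]]
Take the 3×3 submatrix of C formed by columns 1, 2, 3: [[4, -3, 7], [-1, -4, -24], [3, 1, 11]]. Its determinant is 4·((-4)·11 - (-24)·1) - (-3)·((-1)·11 - (-24)·3) + 7·((-1)·1 - (-4)·3) = 4·(-20) - (-3)·61 + 7·11 = 180 ≠ 0.
So rank(C) ≥ 3; since C has 3 rows, rank(C) = 3.
rank(C) = 3 = n, so the pair (A, B) is completely controllable.

3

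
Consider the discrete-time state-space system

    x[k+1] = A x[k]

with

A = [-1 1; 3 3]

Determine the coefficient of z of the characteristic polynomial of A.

-2

For a 2×2 matrix, det(zI - A) = z^2 - (tr A)z + det A.
tr A = 2, det A = -6.
So p(z) = z^2 - 2z - 6.
The coefficient of z is -2.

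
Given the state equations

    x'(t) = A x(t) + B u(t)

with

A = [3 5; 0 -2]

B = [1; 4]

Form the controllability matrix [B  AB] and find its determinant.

-100

AB = [[23], [-8]]
Controllability matrix C = [B  AB] = [[1, 23], [4, -8]]
det(C) = 1·(-8) - 23·4 = -8 - 92 = -100
Since det(C) ≠ 0, rank(C) = 2 and the system is completely controllable.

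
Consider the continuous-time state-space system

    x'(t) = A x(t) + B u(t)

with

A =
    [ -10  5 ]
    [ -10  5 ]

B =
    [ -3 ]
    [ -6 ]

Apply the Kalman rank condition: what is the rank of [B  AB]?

AB = [[0], [0]]
Controllability matrix C = [B  AB] = [[-3, 0], [-6, 0]]
Every column of C is a scalar multiple of column 1 = [-3, -6] (multipliers 1, 0), so the columns span a one-dimensional space.
C ≠ 0, hence rank(C) = 1.
rank(C) = 1 < n = 2, so the pair (A, B) is not completely controllable.

1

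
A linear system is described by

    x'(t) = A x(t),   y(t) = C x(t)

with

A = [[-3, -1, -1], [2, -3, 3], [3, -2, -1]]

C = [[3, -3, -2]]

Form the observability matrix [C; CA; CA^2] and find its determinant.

CA = [[-21, 10, -10]]
CA^2 = [[53, 11, 61]]
Observability matrix O = [C; CA; CA^2] = [[3, -3, -2], [-21, 10, -10], [53, 11, 61]]
Expanding along the first row, det(O) = 3·(10·61 - (-10)·11) - (-3)·((-21)·61 - (-10)·53) + (-2)·((-21)·11 - 10·53) = 3·720 - (-3)·(-751) + (-2)·(-761) = 1429
Since det(O) ≠ 0, rank(O) = 3 and the system is completely observable.

1429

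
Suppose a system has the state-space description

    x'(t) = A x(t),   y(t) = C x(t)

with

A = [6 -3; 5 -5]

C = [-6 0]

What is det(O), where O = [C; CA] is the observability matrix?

CA = [[-36, 18]]
Observability matrix O = [C; CA] = [[-6, 0], [-36, 18]]
det(O) = (-6)·18 - 0·(-36) = -108 - 0 = -108
Since det(O) ≠ 0, rank(O) = 2 and the system is completely observable.

-108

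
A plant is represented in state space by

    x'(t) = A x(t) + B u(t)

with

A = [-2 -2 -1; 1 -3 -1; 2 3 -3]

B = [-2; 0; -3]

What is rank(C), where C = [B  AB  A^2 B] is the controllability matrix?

AB = [[7], [1], [5]]
A^2B = [[-21], [-1], [2]]
Controllability matrix C = [B  AB  A^2B] = [[-2, 7, -21], [0, 1, -1], [-3, 5, 2]]
det(C) = (-2)·(1·2 - (-1)·5) - 7·(0·2 - (-1)·(-3)) + (-21)·(0·5 - 1·(-3)) = (-2)·7 - 7·(-3) + (-21)·3 = -56 ≠ 0, so rank(C) = 3.
rank(C) = 3 = n, so the pair (A, B) is completely controllable.

3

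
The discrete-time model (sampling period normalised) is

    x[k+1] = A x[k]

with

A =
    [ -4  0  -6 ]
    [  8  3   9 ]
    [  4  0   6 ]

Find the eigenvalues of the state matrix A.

0, 2, 3

det(zI - A) = z^3 - (tr A)z^2 + (M11 + M22 + M33)z - det A, where Mii is the 2×2 principal minor of A obtained by deleting row i and column i.
tr A = (-4) + 3 + 6 = 5; M11 = 3·6 - 9·0 = 18 - 0 = 18; M22 = (-4)·6 - (-6)·4 = -24 - (-24) = 0; M33 = (-4)·3 - 0·8 = -12 - 0 = -12; sum of minors = 6.
det A = (-4)·(3·6 - 9·0) - 0·(8·6 - 9·4) + (-6)·(8·0 - 3·4) = (-4)·18 - 0·12 + (-6)·(-12) = 0.
So p(z) = det(zI - A) = z^3 - 5z^2 + 6z.
The constant term is 0, so p(z) = z(z^2 - 5z + 6).
Factor z^2 - 5z + 6: two numbers with sum 5 and product 6 are 3 and 2, so z^2 - 5z + 6 = (z - 3)(z - 2).
Hence p(z) = z (z - 3) (z - 2), with roots 0, 2, 3.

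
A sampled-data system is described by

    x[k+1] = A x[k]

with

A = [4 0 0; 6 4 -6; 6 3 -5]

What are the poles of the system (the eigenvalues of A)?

det(zI - A) = z^3 - (tr A)z^2 + (M11 + M22 + M33)z - det A, where Mii is the 2×2 principal minor of A obtained by deleting row i and column i.
tr A = 4 + 4 + (-5) = 3; M11 = 4·(-5) - (-6)·3 = -20 - (-18) = -2; M22 = 4·(-5) - 0·6 = -20 - 0 = -20; M33 = 4·4 - 0·6 = 16 - 0 = 16; sum of minors = -6.
det A = 4·(4·(-5) - (-6)·3) - 0·(6·(-5) - (-6)·6) + 0·(6·3 - 4·6) = 4·(-2) - 0·6 + 0·(-6) = -8.
So p(z) = det(zI - A) = z^3 - 3z^2 - 6z + 8.
Rational-root test: any integer root divides 8. Testing small divisors, z = 1 works: p(1) = 1 + (-3) + (-6) + 8 = 0, so (z - 1) is a factor.
Dividing, p(z) = (z - 1)(z^2 - 2z - 8).
Factor z^2 - 2z - 8: two numbers with sum 2 and product -8 are 4 and -2, so z^2 - 2z - 8 = (z - 4)(z + 2).
Hence p(z) = (z - 4) (z - 1) (z + 2), with roots -2, 1, 4.

-2, 1, 4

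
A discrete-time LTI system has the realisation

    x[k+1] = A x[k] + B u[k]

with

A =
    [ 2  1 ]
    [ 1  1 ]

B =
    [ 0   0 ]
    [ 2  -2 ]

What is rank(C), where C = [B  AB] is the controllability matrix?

2

AB = [[2, -2], [2, -2]]
Controllability matrix C = [B  AB] = [[0, 0, 2, -2], [2, -2, 2, -2]]
Take the 2×2 submatrix of C formed by columns 1, 3: [[0, 2], [2, 2]]. Its determinant is 0·2 - 2·2 = 0 - 4 = -4 ≠ 0.
So rank(C) ≥ 2; since C has 2 rows, rank(C) = 2.
rank(C) = 2 = n, so the pair (A, B) is completely controllable.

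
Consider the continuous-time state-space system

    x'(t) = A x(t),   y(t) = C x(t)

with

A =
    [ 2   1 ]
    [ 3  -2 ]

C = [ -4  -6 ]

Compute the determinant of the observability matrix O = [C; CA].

CA = [[-26, 8]]
Observability matrix O = [C; CA] = [[-4, -6], [-26, 8]]
det(O) = (-4)·8 - (-6)·(-26) = -32 - 156 = -188
Since det(O) ≠ 0, rank(O) = 2 and the system is completely observable.

-188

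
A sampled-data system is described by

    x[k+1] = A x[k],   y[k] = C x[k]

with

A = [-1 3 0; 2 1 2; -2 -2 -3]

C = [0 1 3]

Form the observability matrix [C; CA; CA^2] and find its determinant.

144

CA = [[-4, -5, -7]]
CA^2 = [[8, -3, 11]]
Observability matrix O = [C; CA; CA^2] = [[0, 1, 3], [-4, -5, -7], [8, -3, 11]]
Expanding along the first row, det(O) = 0·((-5)·11 - (-7)·(-3)) - 1·((-4)·11 - (-7)·8) + 3·((-4)·(-3) - (-5)·8) = 0·(-76) - 1·12 + 3·52 = 144
Since det(O) ≠ 0, rank(O) = 3 and the system is completely observable.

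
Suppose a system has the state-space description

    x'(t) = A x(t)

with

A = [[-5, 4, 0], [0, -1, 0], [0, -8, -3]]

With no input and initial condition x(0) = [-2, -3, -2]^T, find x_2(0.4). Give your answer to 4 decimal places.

-2.0110

det(sI - A) = s^3 - (tr A)s^2 + (M11 + M22 + M33)s - det A, where Mii is the 2×2 principal minor of A obtained by deleting row i and column i.
tr A = (-5) + (-1) + (-3) = -9; M11 = (-1)·(-3) - 0·(-8) = 3 - 0 = 3; M22 = (-5)·(-3) - 0·0 = 15 - 0 = 15; M33 = (-5)·(-1) - 4·0 = 5 - 0 = 5; sum of minors = 23.
det A = (-5)·((-1)·(-3) - 0·(-8)) - 4·(0·(-3) - 0·0) + 0·(0·(-8) - (-1)·0) = (-5)·3 - 4·0 + 0·0 = -15.
So p(s) = det(sI - A) = s^3 + 9s^2 + 23s + 15.
Rational-root test: any integer root divides 15. Testing small divisors, s = -1 works: p(-1) = -1 + 9 + (-23) + 15 = 0, so (s + 1) is a factor.
Dividing, p(s) = (s + 1)(s^2 + 8s + 15).
Factor s^2 + 8s + 15: two numbers with sum -8 and product 15 are -3 and -5, so s^2 + 8s + 15 = (s + 3)(s + 5).
Hence p(s) = (s + 1) (s + 3) (s + 5), with roots -5, -3, -1.
The eigenvalues -5, -3, -1 are distinct and real, so A is diagonalisable and x(t) = e^{At} x(0) = V diag(e^{λ_i t}) V^{-1} x(0), where the columns of V are the eigenvectors.
λ = -5: A - (-5)I = [[0, 4, 0], [0, 4, 0], [0, -8, 2]]. v must be orthogonal to every row; (row 1) × (row 3) = [8, 0, 0], so take v_1 = [1, 0, 0]^T.
λ = -3: A - (-3)I = [[-2, 4, 0], [0, 2, 0], [0, -8, 0]]. v must be orthogonal to every row; (row 1) × (row 2) = [0, 0, -4], so take v_2 = [0, 0, 1]^T.
λ = -1: A - (-1)I = [[-4, 4, 0], [0, 0, 0], [0, -8, -2]]. v must be orthogonal to every row; (row 1) × (row 3) = [-8, -8, 32], so take v_3 = [1, 1, -4]^T.
V = [v_1 v_2 v_3] = [[1, 0, 1], [0, 0, 1], [0, 1, -4]] has det V = -1, so V^{-1} = adj(V)/det V = [[1, -1, 0], [0, 4, 1], [0, 1, 0]].
Modal coordinates z(0) = V^{-1} x(0): 1·(-2) + (-1)·(-3) + 0·(-2) = 1; 0·(-2) + 4·(-3) + 1·(-2) = -14; 0·(-2) + 1·(-3) + 0·(-2) = -3; so z(0) = [1, -14, -3]^T.
x_2(t) = Σ_i (v_i)_2 · z_i(0) · e^{λ_i t} (row 2 of V times the modal terms).
x_2(0.4) = 0·1·e^{-5·0.4} + 0·(-14)·e^{-3·0.4} + 1·(-3)·e^{-1·0.4} = 0·0.135335 + 0·0.301194 + (-3)·0.670320 = -2.0110.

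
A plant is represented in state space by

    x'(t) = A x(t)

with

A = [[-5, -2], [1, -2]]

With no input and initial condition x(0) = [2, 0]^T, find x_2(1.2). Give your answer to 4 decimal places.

0.0382

det(sI - A) = s^2 - (tr A)s + det A, with tr A = (-5) + (-2) = -7 and det A = (-5)·(-2) - (-2)·1 = 10 - (-2) = 12.
So p(s) = det(sI - A) = s^2 + 7s + 12.
Factor s^2 + 7s + 12: two numbers with sum -7 and product 12 are -3 and -4, so s^2 + 7s + 12 = (s + 3)(s + 4).
Hence p(s) = (s + 3) (s + 4), with roots -4, -3.
The eigenvalues -4, -3 are distinct and real, so A is diagonalisable and x(t) = e^{At} x(0) = V diag(e^{λ_i t}) V^{-1} x(0), where the columns of V are the eigenvectors.
λ = -4: A - (-4)I = [[-1, -2], [1, 2]]. Row 1 gives (-1)·v1 + (-2)·v2 = 0, so take v_1 = [-2, 1]^T.
λ = -3: A - (-3)I = [[-2, -2], [1, 1]]. Row 1 gives (-2)·v1 + (-2)·v2 = 0, so take v_2 = [-1, 1]^T.
V = [v_1 v_2] = [[-2, -1], [1, 1]] has det V = -1, so V^{-1} = adj(V)/det V = [[-1, -1], [1, 2]].
Modal coordinates z(0) = V^{-1} x(0): (-1)·2 + (-1)·0 = -2; 1·2 + 2·0 = 2; so z(0) = [-2, 2]^T.
x_2(t) = Σ_i (v_i)_2 · z_i(0) · e^{λ_i t} (row 2 of V times the modal terms).
x_2(1.2) = 1·(-2)·e^{-4·1.2} + 1·2·e^{-3·1.2} = (-2)·0.008230 + 2·0.027324 = 0.0382.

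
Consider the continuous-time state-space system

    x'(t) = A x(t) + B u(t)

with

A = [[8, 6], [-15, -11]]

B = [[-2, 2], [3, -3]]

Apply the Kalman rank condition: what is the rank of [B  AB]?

AB = [[2, -2], [-3, 3]]
Controllability matrix C = [B  AB] = [[-2, 2, 2, -2], [3, -3, -3, 3]]
Every column of C is a scalar multiple of column 1 = [-2, 3] (multipliers 1, -1, -1, 1), so the columns span a one-dimensional space.
C ≠ 0, hence rank(C) = 1.
rank(C) = 1 < n = 2, so the pair (A, B) is not completely controllable.

1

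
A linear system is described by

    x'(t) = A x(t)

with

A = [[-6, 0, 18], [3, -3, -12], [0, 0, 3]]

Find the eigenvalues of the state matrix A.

-6, -3, 3

det(sI - A) = s^3 - (tr A)s^2 + (M11 + M22 + M33)s - det A, where Mii is the 2×2 principal minor of A obtained by deleting row i and column i.
tr A = (-6) + (-3) + 3 = -6; M11 = (-3)·3 - (-12)·0 = -9 - 0 = -9; M22 = (-6)·3 - 18·0 = -18 - 0 = -18; M33 = (-6)·(-3) - 0·3 = 18 - 0 = 18; sum of minors = -9.
det A = (-6)·((-3)·3 - (-12)·0) - 0·(3·3 - (-12)·0) + 18·(3·0 - (-3)·0) = (-6)·(-9) - 0·9 + 18·0 = 54.
So p(s) = det(sI - A) = s^3 + 6s^2 - 9s - 54.
Rational-root test: any integer root divides -54. Testing small divisors, s = -3 works: p(-3) = -27 + 54 + 27 + (-54) = 0, so (s + 3) is a factor.
Dividing, p(s) = (s + 3)(s^2 + 3s - 18).
Factor s^2 + 3s - 18: two numbers with sum -3 and product -18 are 3 and -6, so s^2 + 3s - 18 = (s - 3)(s + 6).
Hence p(s) = (s - 3) (s + 3) (s + 6), with roots -6, -3, 3.
At least one eigenvalue has non-negative real part, so the system is not asymptotically stable.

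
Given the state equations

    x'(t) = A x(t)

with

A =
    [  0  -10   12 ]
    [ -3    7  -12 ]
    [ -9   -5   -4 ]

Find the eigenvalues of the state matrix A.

det(sI - A) = s^3 - (tr A)s^2 + (M11 + M22 + M33)s - det A, where Mii is the 2×2 principal minor of A obtained by deleting row i and column i.
tr A = 0 + 7 + (-4) = 3; M11 = 7·(-4) - (-12)·(-5) = -28 - 60 = -88; M22 = 0·(-4) - 12·(-9) = 0 - (-108) = 108; M33 = 0·7 - (-10)·(-3) = 0 - 30 = -30; sum of minors = -10.
det A = 0·(7·(-4) - (-12)·(-5)) - (-10)·((-3)·(-4) - (-12)·(-9)) + 12·((-3)·(-5) - 7·(-9)) = 0·(-88) - (-10)·(-96) + 12·78 = -24.
So p(s) = det(sI - A) = s^3 - 3s^2 - 10s + 24.
Rational-root test: any integer root divides 24. Testing small divisors, s = 2 works: p(2) = 8 + (-12) + (-20) + 24 = 0, so (s - 2) is a factor.
Dividing, p(s) = (s - 2)(s^2 - s - 12).
Factor s^2 - s - 12: two numbers with sum 1 and product -12 are 4 and -3, so s^2 - s - 12 = (s - 4)(s + 3).
Hence p(s) = (s - 4) (s - 2) (s + 3), with roots -3, 2, 4.
At least one eigenvalue has non-negative real part, so the system is not asymptotically stable.

-3, 2, 4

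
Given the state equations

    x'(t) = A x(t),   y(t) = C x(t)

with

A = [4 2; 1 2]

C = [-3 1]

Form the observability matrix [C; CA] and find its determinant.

23

CA = [[-11, -4]]
Observability matrix O = [C; CA] = [[-3, 1], [-11, -4]]
det(O) = (-3)·(-4) - 1·(-11) = 12 - (-11) = 23
Since det(O) ≠ 0, rank(O) = 2 and the system is completely observable.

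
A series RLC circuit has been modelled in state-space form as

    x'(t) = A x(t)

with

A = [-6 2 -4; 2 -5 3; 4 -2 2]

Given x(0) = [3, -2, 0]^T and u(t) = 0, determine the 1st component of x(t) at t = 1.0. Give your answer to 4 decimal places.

-0.7465

det(sI - A) = s^3 - (tr A)s^2 + (M11 + M22 + M33)s - det A, where Mii is the 2×2 principal minor of A obtained by deleting row i and column i.
tr A = (-6) + (-5) + 2 = -9; M11 = (-5)·2 - 3·(-2) = -10 - (-6) = -4; M22 = (-6)·2 - (-4)·4 = -12 - (-16) = 4; M33 = (-6)·(-5) - 2·2 = 30 - 4 = 26; sum of minors = 26.
det A = (-6)·((-5)·2 - 3·(-2)) - 2·(2·2 - 3·4) + (-4)·(2·(-2) - (-5)·4) = (-6)·(-4) - 2·(-8) + (-4)·16 = -24.
So p(s) = det(sI - A) = s^3 + 9s^2 + 26s + 24.
Rational-root test: any integer root divides 24. Testing small divisors, s = -2 works: p(-2) = -8 + 36 + (-52) + 24 = 0, so (s + 2) is a factor.
Dividing, p(s) = (s + 2)(s^2 + 7s + 12).
Factor s^2 + 7s + 12: two numbers with sum -7 and product 12 are -3 and -4, so s^2 + 7s + 12 = (s + 3)(s + 4).
Hence p(s) = (s + 2) (s + 3) (s + 4), with roots -4, -3, -2.
The eigenvalues -4, -3, -2 are distinct and real, so A is diagonalisable and x(t) = e^{At} x(0) = V diag(e^{λ_i t}) V^{-1} x(0), where the columns of V are the eigenvectors.
λ = -4: A - (-4)I = [[-2, 2, -4], [2, -1, 3], [4, -2, 6]]. v must be orthogonal to every row; (row 1) × (row 2) = [2, -2, -2], so take v_1 = [-1, 1, 1]^T.
λ = -3: A - (-3)I = [[-3, 2, -4], [2, -2, 3], [4, -2, 5]]. v must be orthogonal to every row; (row 1) × (row 2) = [-2, 1, 2], so take v_2 = [2, -1, -2]^T.
λ = -2: A - (-2)I = [[-4, 2, -4], [2, -3, 3], [4, -2, 4]]. v must be orthogonal to every row; (row 1) × (row 2) = [-6, 4, 8], so take v_3 = [-3, 2, 4]^T.
V = [v_1 v_2 v_3] = [[-1, 2, -3], [1, -1, 2], [1, -2, 4]] has det V = -1, so V^{-1} = adj(V)/det V = [[0, 2, -1], [2, 1, 1], [1, 0, 1]].
Modal coordinates z(0) = V^{-1} x(0): 0·3 + 2·(-2) + (-1)·0 = -4; 2·3 + 1·(-2) + 1·0 = 4; 1·3 + 0·(-2) + 1·0 = 3; so z(0) = [-4, 4, 3]^T.
x_1(t) = Σ_i (v_i)_1 · z_i(0) · e^{λ_i t} (row 1 of V times the modal terms).
x_1(1.0) = (-1)·(-4)·e^{-4·1.0} + 2·4·e^{-3·1.0} + (-3)·3·e^{-2·1.0} = 4·0.018316 + 8·0.049787 + (-9)·0.135335 = -0.7465.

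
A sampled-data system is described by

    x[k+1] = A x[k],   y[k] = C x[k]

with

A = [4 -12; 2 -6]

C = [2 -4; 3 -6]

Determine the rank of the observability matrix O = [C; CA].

CA = [[0, 0], [0, 0]]
Observability matrix O = [C; CA] = [[2, -4], [3, -6], [0, 0], [0, 0]]
Every row of O is a scalar multiple of row 1 = [2, -4] (multipliers 1, 3/2, 0, 0), so the rows span a one-dimensional space.
O ≠ 0, hence rank(O) = 1.
rank(O) = 1 < n = 2, so the pair (A, C) is not completely observable.

1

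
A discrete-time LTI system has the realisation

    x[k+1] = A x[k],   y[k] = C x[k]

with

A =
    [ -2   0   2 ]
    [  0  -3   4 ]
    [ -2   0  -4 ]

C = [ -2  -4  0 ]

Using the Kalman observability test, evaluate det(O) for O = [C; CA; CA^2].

2912

CA = [[4, 12, -20]]
CA^2 = [[32, -36, 136]]
Observability matrix O = [C; CA; CA^2] = [[-2, -4, 0], [4, 12, -20], [32, -36, 136]]
Expanding along the first row, det(O) = (-2)·(12·136 - (-20)·(-36)) - (-4)·(4·136 - (-20)·32) + 0·(4·(-36) - 12·32) = (-2)·912 - (-4)·1184 + 0·(-528) = 2912
Since det(O) ≠ 0, rank(O) = 3 and the system is completely observable.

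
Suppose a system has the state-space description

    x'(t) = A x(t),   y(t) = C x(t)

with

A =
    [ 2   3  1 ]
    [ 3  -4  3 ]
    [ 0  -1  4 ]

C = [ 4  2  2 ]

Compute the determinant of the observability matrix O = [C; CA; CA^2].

CA = [[14, 2, 18]]
CA^2 = [[34, 16, 92]]
Observability matrix O = [C; CA; CA^2] = [[4, 2, 2], [14, 2, 18], [34, 16, 92]]
Expanding along the first row, det(O) = 4·(2·92 - 18·16) - 2·(14·92 - 18·34) + 2·(14·16 - 2·34) = 4·(-104) - 2·676 + 2·156 = -1456
Since det(O) ≠ 0, rank(O) = 3 and the system is completely observable.

-1456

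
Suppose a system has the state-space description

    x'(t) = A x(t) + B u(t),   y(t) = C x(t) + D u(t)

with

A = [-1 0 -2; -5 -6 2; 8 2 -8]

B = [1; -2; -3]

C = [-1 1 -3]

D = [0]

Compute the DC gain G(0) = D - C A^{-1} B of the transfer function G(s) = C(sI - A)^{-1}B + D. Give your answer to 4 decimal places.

G(0) = C(-A)^{-1}B + D = -C A^{-1} B + D.
det A = -120, so A^{-1} = (1/-120)·adj(A) = [[-11/30, 1/30, 1/10], [1/5, -1/5, -1/10], [-19/60, -1/60, -1/20]]
A^{-1} B = [-11/15, 9/10, -2/15]^T
C A^{-1} B = 61/30
G(0) = D - C A^{-1} B = 0 - (61/30) = -61/30 ≈ -2.0333

-2.0333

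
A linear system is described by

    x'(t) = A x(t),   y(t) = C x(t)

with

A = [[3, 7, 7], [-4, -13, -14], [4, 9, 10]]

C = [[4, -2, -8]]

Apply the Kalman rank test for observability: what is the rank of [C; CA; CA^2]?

CA = [[-12, -18, -24]]
CA^2 = [[-60, -66, -72]]
Observability matrix O = [C; CA; CA^2] = [[4, -2, -8], [-12, -18, -24], [-60, -66, -72]]
The columns c1, c2, c3 of O are linearly dependent: c1 - 2·c2 + c3 = 0 (check each entry), so rank(O) ≤ 2.
The 2×2 minor from rows 1, 2, columns 1, 2 is 4·(-18) - (-2)·(-12) = -72 - 24 = -96 ≠ 0, so rank(O) = 2.
rank(O) = 2 < n = 3, so the pair (A, C) is not completely observable.

2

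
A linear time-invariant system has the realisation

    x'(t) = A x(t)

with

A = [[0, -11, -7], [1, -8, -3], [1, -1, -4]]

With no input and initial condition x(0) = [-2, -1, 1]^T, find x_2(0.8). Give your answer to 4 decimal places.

-0.0357

det(sI - A) = s^3 - (tr A)s^2 + (M11 + M22 + M33)s - det A, where Mii is the 2×2 principal minor of A obtained by deleting row i and column i.
tr A = 0 + (-8) + (-4) = -12; M11 = (-8)·(-4) - (-3)·(-1) = 32 - 3 = 29; M22 = 0·(-4) - (-7)·1 = 0 - (-7) = 7; M33 = 0·(-8) - (-11)·1 = 0 - (-11) = 11; sum of minors = 47.
det A = 0·((-8)·(-4) - (-3)·(-1)) - (-11)·(1·(-4) - (-3)·1) + (-7)·(1·(-1) - (-8)·1) = 0·29 - (-11)·(-1) + (-7)·7 = -60.
So p(s) = det(sI - A) = s^3 + 12s^2 + 47s + 60.
Rational-root test: any integer root divides 60. Testing small divisors, s = -3 works: p(-3) = -27 + 108 + (-141) + 60 = 0, so (s + 3) is a factor.
Dividing, p(s) = (s + 3)(s^2 + 9s + 20).
Factor s^2 + 9s + 20: two numbers with sum -9 and product 20 are -4 and -5, so s^2 + 9s + 20 = (s + 4)(s + 5).
Hence p(s) = (s + 3) (s + 4) (s + 5), with roots -5, -4, -3.
The eigenvalues -5, -4, -3 are distinct and real, so A is diagonalisable and x(t) = e^{At} x(0) = V diag(e^{λ_i t}) V^{-1} x(0), where the columns of V are the eigenvectors.
λ = -5: A - (-5)I = [[5, -11, -7], [1, -3, -3], [1, -1, 1]]. v must be orthogonal to every row; (row 1) × (row 2) = [12, 8, -4], so take v_1 = [3, 2, -1]^T.
λ = -4: A - (-4)I = [[4, -11, -7], [1, -4, -3], [1, -1, 0]]. v must be orthogonal to every row; (row 1) × (row 2) = [5, 5, -5], so take v_2 = [1, 1, -1]^T.
λ = -3: A - (-3)I = [[3, -11, -7], [1, -5, -3], [1, -1, -1]]. v must be orthogonal to every row; (row 1) × (row 2) = [-2, 2, -4], so take v_3 = [-1, 1, -2]^T.
V = [v_1 v_2 v_3] = [[3, 1, -1], [2, 1, 1], [-1, -1, -2]] has det V = 1, so V^{-1} = adj(V)/det V = [[-1, 3, 2], [3, -7, -5], [-1, 2, 1]].
Modal coordinates z(0) = V^{-1} x(0): (-1)·(-2) + 3·(-1) + 2·1 = 1; 3·(-2) + (-7)·(-1) + (-5)·1 = -4; (-1)·(-2) + 2·(-1) + 1·1 = 1; so z(0) = [1, -4, 1]^T.
x_2(t) = Σ_i (v_i)_2 · z_i(0) · e^{λ_i t} (row 2 of V times the modal terms).
x_2(0.8) = 2·1·e^{-5·0.8} + 1·(-4)·e^{-4·0.8} + 1·1·e^{-3·0.8} = 2·0.018316 + (-4)·0.040762 + 1·0.090718 = -0.0357.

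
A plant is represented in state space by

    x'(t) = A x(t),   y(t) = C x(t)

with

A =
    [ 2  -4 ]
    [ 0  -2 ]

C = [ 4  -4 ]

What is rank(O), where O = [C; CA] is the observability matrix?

1

CA = [[8, -8]]
Observability matrix O = [C; CA] = [[4, -4], [8, -8]]
Every row of O is a scalar multiple of row 1 = [4, -4] (multipliers 1, 2), so the rows span a one-dimensional space.
O ≠ 0, hence rank(O) = 1.
rank(O) = 1 < n = 2, so the pair (A, C) is not completely observable.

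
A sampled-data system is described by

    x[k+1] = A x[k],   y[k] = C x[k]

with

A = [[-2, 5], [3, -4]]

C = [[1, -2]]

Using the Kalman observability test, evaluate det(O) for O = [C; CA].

-3

CA = [[-8, 13]]
Observability matrix O = [C; CA] = [[1, -2], [-8, 13]]
det(O) = 1·13 - (-2)·(-8) = 13 - 16 = -3
Since det(O) ≠ 0, rank(O) = 2 and the system is completely observable.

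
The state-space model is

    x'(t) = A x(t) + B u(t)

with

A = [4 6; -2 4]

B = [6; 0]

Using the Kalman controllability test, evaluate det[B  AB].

-72

AB = [[24], [-12]]
Controllability matrix C = [B  AB] = [[6, 24], [0, -12]]
det(C) = 6·(-12) - 24·0 = -72 - 0 = -72
Since det(C) ≠ 0, rank(C) = 2 and the system is completely controllable.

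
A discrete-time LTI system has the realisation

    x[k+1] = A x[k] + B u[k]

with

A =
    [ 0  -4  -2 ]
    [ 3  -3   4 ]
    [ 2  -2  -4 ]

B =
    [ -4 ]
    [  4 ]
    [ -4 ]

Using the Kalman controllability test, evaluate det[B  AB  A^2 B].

AB = [[-8], [-40], [0]]
A^2B = [[160], [96], [64]]
Controllability matrix C = [B  AB  A^2B] = [[-4, -8, 160], [4, -40, 96], [-4, 0, 64]]
Expanding along the first row, det(C) = (-4)·((-40)·64 - 96·0) - (-8)·(4·64 - 96·(-4)) + 160·(4·0 - (-40)·(-4)) = (-4)·(-2560) - (-8)·640 + 160·(-160) = -10240
Since det(C) ≠ 0, rank(C) = 3 and the system is completely controllable.

-10240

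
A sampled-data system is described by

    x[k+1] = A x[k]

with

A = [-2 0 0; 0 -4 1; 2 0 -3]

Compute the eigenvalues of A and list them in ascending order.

-4, -3, -2

det(zI - A) = z^3 - (tr A)z^2 + (M11 + M22 + M33)z - det A, where Mii is the 2×2 principal minor of A obtained by deleting row i and column i.
tr A = (-2) + (-4) + (-3) = -9; M11 = (-4)·(-3) - 1·0 = 12 - 0 = 12; M22 = (-2)·(-3) - 0·2 = 6 - 0 = 6; M33 = (-2)·(-4) - 0·0 = 8 - 0 = 8; sum of minors = 26.
det A = (-2)·((-4)·(-3) - 1·0) - 0·(0·(-3) - 1·2) + 0·(0·0 - (-4)·2) = (-2)·12 - 0·(-2) + 0·8 = -24.
So p(z) = det(zI - A) = z^3 + 9z^2 + 26z + 24.
Rational-root test: any integer root divides 24. Testing small divisors, z = -2 works: p(-2) = -8 + 36 + (-52) + 24 = 0, so (z + 2) is a factor.
Dividing, p(z) = (z + 2)(z^2 + 7z + 12).
Factor z^2 + 7z + 12: two numbers with sum -7 and product 12 are -3 and -4, so z^2 + 7z + 12 = (z + 3)(z + 4).
Hence p(z) = (z + 2) (z + 3) (z + 4), with roots -4, -3, -2.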